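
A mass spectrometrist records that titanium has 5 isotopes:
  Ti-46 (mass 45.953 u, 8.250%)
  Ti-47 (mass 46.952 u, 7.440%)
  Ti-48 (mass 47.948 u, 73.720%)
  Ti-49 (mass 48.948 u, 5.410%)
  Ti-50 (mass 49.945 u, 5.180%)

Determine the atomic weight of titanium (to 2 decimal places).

Average mass = Σ (abundance × isotope mass) = 0.08250 × 45.953 + 0.07440 × 46.952 + 0.73720 × 47.948 + 0.05410 × 48.948 + 0.05180 × 49.945
= 3.7911 + 3.4932 + 35.3473 + 2.6481 + 2.5872 = 47.8669 u

47.87 u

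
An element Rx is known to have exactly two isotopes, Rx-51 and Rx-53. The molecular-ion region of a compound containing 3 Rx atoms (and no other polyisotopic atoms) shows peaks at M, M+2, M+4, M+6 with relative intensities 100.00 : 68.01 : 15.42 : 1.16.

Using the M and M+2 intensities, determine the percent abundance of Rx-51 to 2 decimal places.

81.52%

Write p for the Rx-51 fraction. I(M+2)/I(M) = [C(3,1)·p^2·(1−p)] / p^3 = 3·(1−p)/p = 68.01/100.00 = 0.6801
(1−p)/p = 0.6801/3 = 0.2267  ⇒  p = 1/(1 + 0.2267) = 0.8152
Rx-51: 81.52%, Rx-53: 18.48%.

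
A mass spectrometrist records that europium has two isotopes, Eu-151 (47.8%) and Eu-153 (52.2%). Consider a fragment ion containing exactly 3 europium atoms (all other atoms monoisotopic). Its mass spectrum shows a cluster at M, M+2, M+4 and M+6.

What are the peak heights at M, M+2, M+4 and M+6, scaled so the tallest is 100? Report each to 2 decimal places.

The 3 Eu atoms are independent, so intensities follow the terms of (0.478 + 0.522)^3.
P(M) = 0.478^3 = 0.109215
P(M+2) = 3 × 0.478^2 × 0.522^1 = 0.357806
P(M+4) = 3 × 0.478^1 × 0.522^2 = 0.390742
P(M+6) = 0.522^3 = 0.142237
The M+4 peak is largest (0.390742); scaling to 100 gives 27.95 : 91.57 : 100.00 : 36.40.

27.95 : 91.57 : 100.00 : 36.40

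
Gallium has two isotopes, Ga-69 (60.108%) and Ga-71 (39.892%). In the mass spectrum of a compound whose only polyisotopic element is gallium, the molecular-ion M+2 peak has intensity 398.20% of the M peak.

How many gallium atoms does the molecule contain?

6

With n Ga atoms, P(M+2)/P(M) = C(n,1)·p^(n−1)q / p^n = n·q/p = n · 0.39892/0.60108.
n = 3.9820 × 0.60108/0.39892 = 6.00 ≈ 6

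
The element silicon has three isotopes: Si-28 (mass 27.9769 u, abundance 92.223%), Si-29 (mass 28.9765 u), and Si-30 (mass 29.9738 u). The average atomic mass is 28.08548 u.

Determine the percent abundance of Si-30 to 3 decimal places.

Let x and y be the fractions of Si-29 and Si-30. Then x + y = 1 − 0.92223 = 0.07777 and 28.9765x + 29.9738y = 28.08548 − 0.92223×27.9769 = 2.284343513.
Substituting: 28.9765x + 29.9738(0.07777 − x) = 2.284343513
(28.9765 − 29.9738)x = -0.046718913  ⇒  x = 0.04685, y = 0.03092
Si-29: 4.685%, Si-30: 3.092%.

3.092%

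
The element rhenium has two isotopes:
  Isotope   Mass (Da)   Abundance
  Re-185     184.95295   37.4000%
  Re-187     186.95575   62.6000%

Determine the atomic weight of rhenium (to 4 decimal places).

The abundance-weighted mean is 0.374000 × 184.95295 + 0.626000 × 186.95575
= 69.172403 + 117.034300 = 186.206703 Da

186.2067 Da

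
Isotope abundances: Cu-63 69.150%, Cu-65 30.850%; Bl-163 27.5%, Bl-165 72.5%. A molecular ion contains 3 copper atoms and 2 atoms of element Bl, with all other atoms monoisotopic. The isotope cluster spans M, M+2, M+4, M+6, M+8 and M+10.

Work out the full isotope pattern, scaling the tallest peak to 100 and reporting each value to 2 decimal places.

6.85 : 45.27 : 100.00 : 85.86 : 31.62 : 4.23

Copper pattern (n=3): 0.33065611 : 0.44254842 : 0.19743483 : 0.02936064
Element Bl pattern (n=2): 0.075625 : 0.39875 : 0.525625
Convolve the two distributions (both contribute in 2-u steps):
  M: 0.33065611×0.075625 = 0.025006
  M+2: 0.33065611×0.39875 + 0.44254842×0.075625 = 0.165317
  M+4: 0.33065611×0.525625 + 0.44254842×0.39875 + 0.19743483×0.075625 = 0.365198
  M+6: 0.44254842×0.525625 + 0.19743483×0.39875 + 0.02936064×0.075625 = 0.313562
  M+8: 0.19743483×0.525625 + 0.02936064×0.39875 = 0.115484
  M+10: 0.02936064×0.525625 = 0.015433
Scale to base peak (0.365198) = 100: 6.85 : 45.27 : 100.00 : 85.86 : 31.62 : 4.23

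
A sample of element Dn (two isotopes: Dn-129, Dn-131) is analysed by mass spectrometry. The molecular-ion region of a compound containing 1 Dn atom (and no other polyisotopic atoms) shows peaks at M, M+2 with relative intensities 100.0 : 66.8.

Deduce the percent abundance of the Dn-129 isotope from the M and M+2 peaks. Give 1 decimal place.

60.0%

If p is the fraction of Dn that is Dn-129, then I(M+2)/I(M) = [C(1,1)·p^0·(1−p)] / p^1 = 1·(1−p)/p = 66.8/100.0 = 0.6680
(1−p)/p = 0.6680/1 = 0.6680  ⇒  p = 1/(1 + 0.6680) = 0.5995
Dn-129: 60.0%, Dn-131: 40.0%.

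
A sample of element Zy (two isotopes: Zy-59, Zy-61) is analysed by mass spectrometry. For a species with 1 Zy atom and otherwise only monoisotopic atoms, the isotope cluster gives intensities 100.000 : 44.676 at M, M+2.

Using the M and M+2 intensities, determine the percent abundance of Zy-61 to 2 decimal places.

Write p for the Zy-59 fraction. I(M+2)/I(M) = [C(1,1)·p^0·(1−p)] / p^1 = 1·(1−p)/p = 44.676/100.000 = 0.4468
(1−p)/p = 0.4468/1 = 0.4468  ⇒  p = 1/(1 + 0.4468) = 0.6912
Zy-59: 69.12%, Zy-61: 30.88%.

30.88%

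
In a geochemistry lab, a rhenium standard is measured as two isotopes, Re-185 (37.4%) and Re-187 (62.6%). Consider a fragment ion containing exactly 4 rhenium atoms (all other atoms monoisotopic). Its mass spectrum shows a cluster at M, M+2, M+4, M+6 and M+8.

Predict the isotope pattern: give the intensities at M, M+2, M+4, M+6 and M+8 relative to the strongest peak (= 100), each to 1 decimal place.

Each Re atom is independently Re-185 (p = 0.374) or Re-187 (q = 0.626); the cluster is the binomial expansion (p + q)^4.
P(M) = 0.374^4 = 0.019565
P(M+2) = 4 × 0.374^3 × 0.626^1 = 0.130993
P(M+4) = 6 × 0.374^2 × 0.626^2 = 0.328884
P(M+6) = 4 × 0.374^1 × 0.626^3 = 0.366990
P(M+8) = 0.626^4 = 0.153567
The M+6 peak is largest (0.366990); scaling to 100 gives 5.3 : 35.7 : 89.6 : 100.0 : 41.8.

5.3 : 35.7 : 89.6 : 100.0 : 41.8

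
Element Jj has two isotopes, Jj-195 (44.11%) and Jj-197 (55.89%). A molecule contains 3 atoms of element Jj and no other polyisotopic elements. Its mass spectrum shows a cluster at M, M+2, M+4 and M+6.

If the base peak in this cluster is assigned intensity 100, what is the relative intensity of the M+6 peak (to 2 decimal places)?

42.24

Term probabilities: M 0.0858, M+2 0.3262, M+4 0.4134, M+6 0.1746. Base peak = M+4.
P(M+4) = C(3,2) × 0.4411^1 × 0.5589^2 = 3 × 0.4411 × 0.31236921 = 0.413358 (base)
P(M+6) = C(3,3) × 0.4411^0 × 0.5589^3 = 1 × 1.0000 × 0.17458315 = 0.174583
Relative intensity = 0.174583 / 0.413358 × 100 = 42.24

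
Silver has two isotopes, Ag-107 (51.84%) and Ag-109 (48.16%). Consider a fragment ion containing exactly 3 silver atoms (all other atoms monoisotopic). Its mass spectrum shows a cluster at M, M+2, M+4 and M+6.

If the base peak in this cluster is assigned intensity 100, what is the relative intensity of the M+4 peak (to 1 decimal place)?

(0.5184 + 0.4816)^3 gives M 0.1393, M+2 0.3883, M+4 0.3607, M+6 0.1117; the largest is M+2.
P(M+2) = C(3,1) × 0.5184^2 × 0.4816^1 = 3 × 0.26873856 × 0.4816 = 0.388273 (base)
P(M+4) = C(3,2) × 0.5184^1 × 0.4816^2 = 3 × 0.5184 × 0.23193856 = 0.360711
Relative intensity = 0.360711 / 0.388273 × 100 = 92.9

92.9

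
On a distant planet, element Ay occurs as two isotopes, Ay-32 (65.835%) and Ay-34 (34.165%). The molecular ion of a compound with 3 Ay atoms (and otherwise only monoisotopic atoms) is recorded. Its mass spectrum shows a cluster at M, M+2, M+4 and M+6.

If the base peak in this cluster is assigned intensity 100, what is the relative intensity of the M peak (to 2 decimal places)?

64.23

Binomial terms of (0.65835 + 0.34165)^3: M 0.2853, M+2 0.4442, M+4 0.2305, M+6 0.0399 → M+2 is the base peak.
P(M+2) = C(3,1) × 0.65835^2 × 0.34165^1 = 3 × 0.43342472 × 0.34165 = 0.444239 (base)
P(M) = C(3,0) × 0.65835^3 × 0.34165^0 = 1 × 0.28534517 × 1.0000 = 0.285345
Relative intensity = 0.285345 / 0.444239 × 100 = 64.23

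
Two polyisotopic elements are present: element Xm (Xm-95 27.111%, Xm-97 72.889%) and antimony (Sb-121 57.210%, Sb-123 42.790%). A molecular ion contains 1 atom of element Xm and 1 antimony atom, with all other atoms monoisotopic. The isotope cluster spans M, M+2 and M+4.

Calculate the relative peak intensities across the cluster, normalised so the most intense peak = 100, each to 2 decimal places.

Element Xm pattern (n=1): 0.27111 : 0.72889
Antimony pattern (n=1): 0.5721 : 0.4279
Convolve the two distributions (both contribute in 2-u steps):
  M: 0.27111×0.5721 = 0.155102
  M+2: 0.27111×0.4279 + 0.72889×0.5721 = 0.533006
  M+4: 0.72889×0.4279 = 0.311892
Scale to base peak (0.533006) = 100: 29.10 : 100.00 : 58.52

29.10 : 100.00 : 58.52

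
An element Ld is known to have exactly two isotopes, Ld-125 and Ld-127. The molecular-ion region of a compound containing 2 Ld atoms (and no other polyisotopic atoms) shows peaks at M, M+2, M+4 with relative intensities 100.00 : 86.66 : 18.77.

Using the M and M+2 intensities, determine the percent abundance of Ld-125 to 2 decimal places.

69.77%

If p is the fraction of Ld that is Ld-125, then I(M+2)/I(M) = [C(2,1)·p^1·(1−p)] / p^2 = 2·(1−p)/p = 86.66/100.00 = 0.8666
(1−p)/p = 0.8666/2 = 0.4333  ⇒  p = 1/(1 + 0.4333) = 0.6977
Ld-125: 69.77%, Ld-127: 30.23%.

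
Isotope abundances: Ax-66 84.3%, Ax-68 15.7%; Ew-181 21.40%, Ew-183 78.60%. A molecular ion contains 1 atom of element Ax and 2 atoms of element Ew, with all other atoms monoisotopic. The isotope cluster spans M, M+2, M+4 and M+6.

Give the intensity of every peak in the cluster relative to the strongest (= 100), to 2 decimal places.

Element Ax pattern (n=1): 0.8430 : 0.1570
Element Ew pattern (n=2): 0.045796 : 0.336408 : 0.617796
Convolve the two distributions (both contribute in 2-u steps):
  M: 0.8430×0.045796 = 0.038606
  M+2: 0.8430×0.336408 + 0.1570×0.045796 = 0.290782
  M+4: 0.8430×0.617796 + 0.1570×0.336408 = 0.573618
  M+6: 0.1570×0.617796 = 0.096994
Scale to base peak (0.573618) = 100: 6.73 : 50.69 : 100.00 : 16.91

6.73 : 50.69 : 100.00 : 16.91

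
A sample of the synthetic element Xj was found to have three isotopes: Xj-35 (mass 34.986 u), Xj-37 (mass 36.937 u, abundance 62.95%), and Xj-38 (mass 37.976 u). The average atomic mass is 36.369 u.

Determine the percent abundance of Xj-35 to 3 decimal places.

The remaining 37.05% is split between Xj-35 (fraction x) and Xj-38 (fraction 0.3705 − x).
Substituting: 34.986x + 37.976(0.3705 − x) = 13.1171585
(34.986 − 37.976)x = -0.9529495  ⇒  x = 0.31871, y = 0.05179
Xj-35: 31.871%, Xj-38: 5.179%.

31.871%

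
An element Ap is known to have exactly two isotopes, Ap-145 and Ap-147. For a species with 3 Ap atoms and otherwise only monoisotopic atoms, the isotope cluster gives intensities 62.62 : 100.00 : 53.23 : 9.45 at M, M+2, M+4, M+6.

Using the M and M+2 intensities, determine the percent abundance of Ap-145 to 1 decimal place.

65.3%

Let p = fractional abundance of Ap-145. I(M+2)/I(M) = [C(3,1)·p^2·(1−p)] / p^3 = 3·(1−p)/p = 100.00/62.62 = 1.5969
(1−p)/p = 1.5969/3 = 0.5323  ⇒  p = 1/(1 + 0.5323) = 0.6526
Ap-145: 65.3%, Ap-147: 34.7%.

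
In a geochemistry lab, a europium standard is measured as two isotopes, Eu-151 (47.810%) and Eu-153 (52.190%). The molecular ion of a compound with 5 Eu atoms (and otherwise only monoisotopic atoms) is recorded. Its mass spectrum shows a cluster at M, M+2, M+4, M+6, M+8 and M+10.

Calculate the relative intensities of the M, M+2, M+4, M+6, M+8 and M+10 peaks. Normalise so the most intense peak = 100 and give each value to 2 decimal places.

The 5 Eu atoms are independent, so intensities follow the terms of (0.47810 + 0.52190)^5.
P(M) = 0.47810^5 = 0.024980
P(M+2) = 5 × 0.47810^4 × 0.52190^1 = 0.136343
P(M+4) = 10 × 0.47810^3 × 0.52190^2 = 0.297667
P(M+6) = 10 × 0.47810^2 × 0.52190^3 = 0.324937
P(M+8) = 5 × 0.47810^1 × 0.52190^4 = 0.177353
P(M+10) = 0.52190^5 = 0.038720
The M+6 peak is largest (0.324937); scaling to 100 gives 7.69 : 41.96 : 91.61 : 100.00 : 54.58 : 11.92.

7.69 : 41.96 : 91.61 : 100.00 : 54.58 : 11.92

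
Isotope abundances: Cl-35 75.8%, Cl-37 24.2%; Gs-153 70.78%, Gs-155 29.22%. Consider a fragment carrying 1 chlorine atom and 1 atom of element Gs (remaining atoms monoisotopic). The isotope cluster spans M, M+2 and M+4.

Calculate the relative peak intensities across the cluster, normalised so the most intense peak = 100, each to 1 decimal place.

100.0 : 73.2 : 13.2

Chlorine pattern (n=1): 0.7580 : 0.2420
Element Gs pattern (n=1): 0.7078 : 0.2922
Convolve the two distributions (both contribute in 2-u steps):
  M: 0.7580×0.7078 = 0.536512
  M+2: 0.7580×0.2922 + 0.2420×0.7078 = 0.392775
  M+4: 0.2420×0.2922 = 0.070712
Scale to base peak (0.536512) = 100: 100.0 : 73.2 : 13.2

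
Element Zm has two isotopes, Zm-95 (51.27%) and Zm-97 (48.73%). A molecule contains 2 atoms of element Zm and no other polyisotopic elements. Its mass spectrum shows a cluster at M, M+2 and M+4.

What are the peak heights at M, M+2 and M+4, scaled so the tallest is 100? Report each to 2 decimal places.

Each Zm atom is independently Zm-95 (p = 0.5127) or Zm-97 (q = 0.4873); the cluster is the binomial expansion (p + q)^2.
P(M) = 0.5127^2 = 0.262861
P(M+2) = 2 × 0.5127^1 × 0.4873^1 = 0.499677
P(M+4) = 0.4873^2 = 0.237461
The M+2 peak is largest (0.499677); scaling to 100 gives 52.61 : 100.00 : 47.52.

52.61 : 100.00 : 47.52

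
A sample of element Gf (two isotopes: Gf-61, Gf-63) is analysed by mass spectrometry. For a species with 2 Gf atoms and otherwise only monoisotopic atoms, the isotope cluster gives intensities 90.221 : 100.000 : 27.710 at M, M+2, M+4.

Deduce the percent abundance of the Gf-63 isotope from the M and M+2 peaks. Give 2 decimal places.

35.66%

If p is the fraction of Gf that is Gf-61, then I(M+2)/I(M) = [C(2,1)·p^1·(1−p)] / p^2 = 2·(1−p)/p = 100.000/90.221 = 1.1084
(1−p)/p = 1.1084/2 = 0.5542  ⇒  p = 1/(1 + 0.5542) = 0.6434
Gf-61: 64.34%, Gf-63: 35.66%.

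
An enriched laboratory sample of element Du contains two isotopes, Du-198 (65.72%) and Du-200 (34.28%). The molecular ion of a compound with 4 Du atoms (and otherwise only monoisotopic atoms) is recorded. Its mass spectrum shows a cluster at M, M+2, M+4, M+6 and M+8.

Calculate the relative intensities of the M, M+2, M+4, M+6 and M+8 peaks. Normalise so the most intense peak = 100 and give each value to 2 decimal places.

Expanding (0.6572 + 0.3428)^4:
P(M) = 0.6572^4 = 0.186548
P(M+2) = 4 × 0.6572^3 × 0.3428^1 = 0.389218
P(M+4) = 6 × 0.6572^2 × 0.3428^2 = 0.304529
P(M+6) = 4 × 0.6572^1 × 0.3428^3 = 0.105896
P(M+8) = 0.3428^4 = 0.013809
The M+2 peak is largest (0.389218); scaling to 100 gives 47.93 : 100.00 : 78.24 : 27.21 : 3.55.

47.93 : 100.00 : 78.24 : 27.21 : 3.55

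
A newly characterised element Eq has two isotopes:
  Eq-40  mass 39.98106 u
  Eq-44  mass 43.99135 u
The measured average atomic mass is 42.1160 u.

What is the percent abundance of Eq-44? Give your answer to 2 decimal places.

Let x be the fractional abundance of Eq-40; then Eq-44 has abundance 1 − x.
39.98106·x + 43.99135·(1 − x) = 42.1160
(39.98106 − 43.99135)·x = 42.1160 − 43.99135
x = -1.87535 / -4.01029 = 0.46763 → 46.76% Eq-40, 53.24% Eq-44.

53.24%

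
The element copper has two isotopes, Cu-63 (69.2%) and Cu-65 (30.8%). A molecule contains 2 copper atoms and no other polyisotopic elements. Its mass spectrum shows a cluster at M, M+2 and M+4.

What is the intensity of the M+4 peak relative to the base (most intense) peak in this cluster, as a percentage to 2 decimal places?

Binomial terms of (0.692 + 0.308)^2: M 0.4789, M+2 0.4263, M+4 0.0949 → M is the base peak.
P(M) = C(2,0) × 0.692^2 × 0.308^0 = 1 × 0.478864 × 1.0000 = 0.478864 (base)
P(M+4) = C(2,2) × 0.692^0 × 0.308^2 = 1 × 1.0000 × 0.094864 = 0.094864
Relative intensity = 0.094864 / 0.478864 × 100 = 19.81

19.81%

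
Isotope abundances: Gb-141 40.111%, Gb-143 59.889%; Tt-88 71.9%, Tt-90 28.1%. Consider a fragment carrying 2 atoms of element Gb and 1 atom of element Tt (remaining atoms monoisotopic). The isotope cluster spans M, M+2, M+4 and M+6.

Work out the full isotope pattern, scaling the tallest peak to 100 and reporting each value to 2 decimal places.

29.44 : 99.43 : 100.00 : 25.65

Element Gb pattern (n=2): 0.16088923 : 0.48044154 : 0.35866923
Element Tt pattern (n=1): 0.7190 : 0.2810
Convolve the two distributions (both contribute in 2-u steps):
  M: 0.16088923×0.7190 = 0.115679
  M+2: 0.16088923×0.2810 + 0.48044154×0.7190 = 0.390647
  M+4: 0.48044154×0.2810 + 0.35866923×0.7190 = 0.392887
  M+6: 0.35866923×0.2810 = 0.100786
Scale to base peak (0.392887) = 100: 29.44 : 99.43 : 100.00 : 25.65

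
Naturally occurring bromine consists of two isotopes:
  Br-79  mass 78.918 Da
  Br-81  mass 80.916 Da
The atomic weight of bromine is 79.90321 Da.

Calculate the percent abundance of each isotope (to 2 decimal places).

Let x be the fractional abundance of Br-79; then Br-81 has abundance 1 − x.
78.918·x + 80.916·(1 − x) = 79.90321
(78.918 − 80.916)·x = 79.90321 − 80.916
x = -1.01279 / -1.998 = 0.50690 → 50.69% Br-79, 49.31% Br-81.

Br-79: 50.69%, Br-81: 49.31%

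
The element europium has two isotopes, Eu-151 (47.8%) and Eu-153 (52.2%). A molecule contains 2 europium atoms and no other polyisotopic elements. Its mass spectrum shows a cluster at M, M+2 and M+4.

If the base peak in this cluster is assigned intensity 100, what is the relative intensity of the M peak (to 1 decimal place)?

Binomial terms of (0.478 + 0.522)^2: M 0.2285, M+2 0.4990, M+4 0.2725 → M+2 is the base peak.
P(M+2) = C(2,1) × 0.478^1 × 0.522^1 = 2 × 0.4780 × 0.5220 = 0.499032 (base)
P(M) = C(2,0) × 0.478^2 × 0.522^0 = 1 × 0.228484 × 1.0000 = 0.228484
Relative intensity = 0.228484 / 0.499032 × 100 = 45.8

45.8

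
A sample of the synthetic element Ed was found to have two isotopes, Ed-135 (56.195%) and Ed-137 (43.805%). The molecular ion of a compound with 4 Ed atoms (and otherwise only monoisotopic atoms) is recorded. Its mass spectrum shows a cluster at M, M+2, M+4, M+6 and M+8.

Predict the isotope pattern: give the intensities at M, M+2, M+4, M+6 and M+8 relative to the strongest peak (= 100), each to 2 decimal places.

The 4 Ed atoms are independent, so intensities follow the terms of (0.56195 + 0.43805)^4.
P(M) = 0.56195^4 = 0.099722
P(M+2) = 4 × 0.56195^3 × 0.43805^1 = 0.310940
P(M+4) = 6 × 0.56195^2 × 0.43805^2 = 0.363575
P(M+6) = 4 × 0.56195^1 × 0.43805^3 = 0.188942
P(M+8) = 0.43805^4 = 0.036821
The M+4 peak is largest (0.363575); scaling to 100 gives 27.43 : 85.52 : 100.00 : 51.97 : 10.13.

27.43 : 85.52 : 100.00 : 51.97 : 10.13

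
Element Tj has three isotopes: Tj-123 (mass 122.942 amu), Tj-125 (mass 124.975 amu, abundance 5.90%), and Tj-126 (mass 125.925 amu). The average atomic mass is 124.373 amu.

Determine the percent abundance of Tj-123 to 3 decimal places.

Let x and y be the fractions of Tj-123 and Tj-126. Then x + y = 1 − 0.0590 = 0.9410 and 122.942x + 125.925y = 124.373 − 0.0590×124.975 = 116.999475.
Substituting: 122.942x + 125.925(0.9410 − x) = 116.999475
(122.942 − 125.925)x = -1.49595  ⇒  x = 0.50149, y = 0.43951
Tj-123: 50.149%, Tj-126: 43.951%.

50.149%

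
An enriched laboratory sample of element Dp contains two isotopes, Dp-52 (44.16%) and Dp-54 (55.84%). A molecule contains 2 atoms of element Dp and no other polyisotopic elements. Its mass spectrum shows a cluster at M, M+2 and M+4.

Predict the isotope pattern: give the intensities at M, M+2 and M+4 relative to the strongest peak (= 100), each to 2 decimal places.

39.54 : 100.00 : 63.22

Each Dp atom is independently Dp-52 (p = 0.4416) or Dp-54 (q = 0.5584); the cluster is the binomial expansion (p + q)^2.
P(M) = 0.4416^2 = 0.195011
P(M+2) = 2 × 0.4416^1 × 0.5584^1 = 0.493179
P(M+4) = 0.5584^2 = 0.311811
The M+2 peak is largest (0.493179); scaling to 100 gives 39.54 : 100.00 : 63.22.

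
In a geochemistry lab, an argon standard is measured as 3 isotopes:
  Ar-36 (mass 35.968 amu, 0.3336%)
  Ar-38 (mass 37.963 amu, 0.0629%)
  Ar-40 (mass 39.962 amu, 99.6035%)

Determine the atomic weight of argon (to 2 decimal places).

Weight each isotope mass by its fractional abundance: 0.003336 × 35.968 + 0.000629 × 37.963 + 0.996035 × 39.962
= 0.1200 + 0.0239 + 39.8036 = 39.9475 amu

39.95 amu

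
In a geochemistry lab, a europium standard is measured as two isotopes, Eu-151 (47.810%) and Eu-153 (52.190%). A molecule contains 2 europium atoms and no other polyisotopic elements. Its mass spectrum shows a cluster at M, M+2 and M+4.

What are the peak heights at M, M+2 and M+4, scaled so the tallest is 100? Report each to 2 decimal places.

45.80 : 100.00 : 54.58

Each Eu atom is independently Eu-151 (p = 0.47810) or Eu-153 (q = 0.52190); the cluster is the binomial expansion (p + q)^2.
P(M) = 0.47810^2 = 0.228580
P(M+2) = 2 × 0.47810^1 × 0.52190^1 = 0.499041
P(M+4) = 0.52190^2 = 0.272380
The M+2 peak is largest (0.499041); scaling to 100 gives 45.80 : 100.00 : 54.58.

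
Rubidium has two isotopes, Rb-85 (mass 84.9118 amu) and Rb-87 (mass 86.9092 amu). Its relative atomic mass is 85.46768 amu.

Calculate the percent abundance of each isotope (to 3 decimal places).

Rb-85: 72.170%, Rb-87: 27.830%

With x = fraction of Rb-85 (so Rb-87 is 1 − x):
84.9118·x + 86.9092·(1 − x) = 85.46768
(84.9118 − 86.9092)·x = 85.46768 − 86.9092
x = -1.44152 / -1.9974 = 0.72170 → 72.170% Rb-85, 27.830% Rb-87.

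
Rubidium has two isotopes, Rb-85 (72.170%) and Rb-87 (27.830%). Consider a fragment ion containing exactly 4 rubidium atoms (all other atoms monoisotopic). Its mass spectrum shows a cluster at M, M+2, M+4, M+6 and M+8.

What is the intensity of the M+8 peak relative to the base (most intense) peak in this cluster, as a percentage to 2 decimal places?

Binomial terms of (0.72170 + 0.27830)^4: M 0.2713, M+2 0.4184, M+4 0.2420, M+6 0.0622, M+8 0.0060 → M+2 is the base peak.
P(M+2) = C(4,1) × 0.72170^3 × 0.27830^1 = 4 × 0.37589809 × 0.2783 = 0.418450 (base)
P(M+8) = C(4,4) × 0.72170^0 × 0.27830^4 = 1 × 1.0000 × 0.00599864 = 0.005999
Relative intensity = 0.005999 / 0.418450 × 100 = 1.43

1.43%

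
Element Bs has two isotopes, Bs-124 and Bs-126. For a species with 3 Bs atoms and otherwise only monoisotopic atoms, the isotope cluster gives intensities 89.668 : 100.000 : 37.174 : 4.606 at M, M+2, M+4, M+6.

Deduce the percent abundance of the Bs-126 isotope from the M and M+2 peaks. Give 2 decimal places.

27.10%

Let p = fractional abundance of Bs-124. I(M+2)/I(M) = [C(3,1)·p^2·(1−p)] / p^3 = 3·(1−p)/p = 100.000/89.668 = 1.1152
(1−p)/p = 1.1152/3 = 0.3717  ⇒  p = 1/(1 + 0.3717) = 0.7290
Bs-124: 72.90%, Bs-126: 27.10%.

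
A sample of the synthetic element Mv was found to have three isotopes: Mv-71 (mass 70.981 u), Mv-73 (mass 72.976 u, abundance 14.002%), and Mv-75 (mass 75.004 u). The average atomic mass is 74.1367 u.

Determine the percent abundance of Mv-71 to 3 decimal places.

14.500%

The remaining 85.998% is split between Mv-71 (fraction x) and Mv-75 (fraction 0.85998 − x).
Substituting: 70.981x + 75.004(0.85998 − x) = 63.91860048
(70.981 − 75.004)x = -0.58333944  ⇒  x = 0.14500, y = 0.71498
Mv-71: 14.500%, Mv-75: 71.498%.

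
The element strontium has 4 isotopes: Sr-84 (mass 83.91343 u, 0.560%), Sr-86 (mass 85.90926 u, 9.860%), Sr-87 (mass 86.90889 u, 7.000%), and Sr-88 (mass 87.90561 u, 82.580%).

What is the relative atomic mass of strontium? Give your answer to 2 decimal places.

87.62 u

Average mass = Σ (abundance × isotope mass) = 0.00560 × 83.91343 + 0.09860 × 85.90926 + 0.07000 × 86.90889 + 0.82580 × 87.90561
= 0.469915 + 8.470653 + 6.083622 + 72.592453 = 87.616643 u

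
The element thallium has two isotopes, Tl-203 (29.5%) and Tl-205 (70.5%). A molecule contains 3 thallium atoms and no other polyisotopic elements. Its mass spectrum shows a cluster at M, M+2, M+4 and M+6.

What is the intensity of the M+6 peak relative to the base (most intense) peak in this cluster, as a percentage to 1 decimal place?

Binomial terms of (0.295 + 0.705)^3: M 0.0257, M+2 0.1841, M+4 0.4399, M+6 0.3504 → M+4 is the base peak.
P(M+4) = C(3,2) × 0.295^1 × 0.705^2 = 3 × 0.2950 × 0.497025 = 0.439867 (base)
P(M+6) = C(3,3) × 0.295^0 × 0.705^3 = 1 × 1.0000 × 0.35040263 = 0.350403
Relative intensity = 0.350403 / 0.439867 × 100 = 79.7

79.7%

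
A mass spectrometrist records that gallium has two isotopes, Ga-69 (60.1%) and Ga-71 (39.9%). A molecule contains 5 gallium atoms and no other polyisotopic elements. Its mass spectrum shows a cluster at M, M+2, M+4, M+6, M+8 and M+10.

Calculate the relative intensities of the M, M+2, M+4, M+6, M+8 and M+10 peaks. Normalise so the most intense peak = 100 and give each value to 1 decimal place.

22.7 : 75.3 : 100.0 : 66.4 : 22.0 : 2.9

Expanding (0.601 + 0.399)^5:
P(M) = 0.601^5 = 0.078410
P(M+2) = 5 × 0.601^4 × 0.399^1 = 0.260280
P(M+4) = 10 × 0.601^3 × 0.399^2 = 0.345596
P(M+6) = 10 × 0.601^2 × 0.399^3 = 0.229439
P(M+8) = 5 × 0.601^1 × 0.399^4 = 0.076162
P(M+10) = 0.399^5 = 0.010113
The M+4 peak is largest (0.345596); scaling to 100 gives 22.7 : 75.3 : 100.0 : 66.4 : 22.0 : 2.9.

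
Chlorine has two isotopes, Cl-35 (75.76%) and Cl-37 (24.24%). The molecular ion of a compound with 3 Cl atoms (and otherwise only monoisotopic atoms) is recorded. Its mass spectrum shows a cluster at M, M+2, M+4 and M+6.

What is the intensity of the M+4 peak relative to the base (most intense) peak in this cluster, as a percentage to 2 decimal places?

30.71%

(0.7576 + 0.2424)^3 gives M 0.4348, M+2 0.4174, M+4 0.1335, M+6 0.0142; the largest is M.
P(M) = C(3,0) × 0.7576^3 × 0.2424^0 = 1 × 0.4348304 × 1.0000 = 0.434830 (base)
P(M+4) = C(3,2) × 0.7576^1 × 0.2424^2 = 3 × 0.7576 × 0.05875776 = 0.133545
Relative intensity = 0.133545 / 0.434830 × 100 = 30.71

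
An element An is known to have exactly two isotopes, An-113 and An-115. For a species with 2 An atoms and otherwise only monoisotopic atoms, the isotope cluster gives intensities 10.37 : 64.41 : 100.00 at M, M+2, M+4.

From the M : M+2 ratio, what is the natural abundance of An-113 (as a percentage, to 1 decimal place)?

Write p for the An-113 fraction. I(M+2)/I(M) = [C(2,1)·p^1·(1−p)] / p^2 = 2·(1−p)/p = 64.41/10.37 = 6.2112
(1−p)/p = 6.2112/2 = 3.1056  ⇒  p = 1/(1 + 3.1056) = 0.2436
An-113: 24.4%, An-115: 75.6%.

24.4%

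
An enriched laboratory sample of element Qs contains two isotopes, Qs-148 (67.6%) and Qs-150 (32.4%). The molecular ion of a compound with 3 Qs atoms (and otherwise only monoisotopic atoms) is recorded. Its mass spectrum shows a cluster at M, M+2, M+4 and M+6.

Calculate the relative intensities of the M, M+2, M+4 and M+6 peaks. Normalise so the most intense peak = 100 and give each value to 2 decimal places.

Expanding (0.676 + 0.324)^3:
P(M) = 0.676^3 = 0.308916
P(M+2) = 3 × 0.676^2 × 0.324^1 = 0.444181
P(M+4) = 3 × 0.676^1 × 0.324^2 = 0.212891
P(M+6) = 0.324^3 = 0.034012
The M+2 peak is largest (0.444181); scaling to 100 gives 69.55 : 100.00 : 47.93 : 7.66.

69.55 : 100.00 : 47.93 : 7.66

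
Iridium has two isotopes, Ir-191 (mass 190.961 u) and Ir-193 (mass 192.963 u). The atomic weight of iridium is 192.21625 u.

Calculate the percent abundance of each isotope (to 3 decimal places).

Ir-191: 37.300%, Ir-193: 62.700%

Writing the weighted mean with unknown fraction x of Ir-191:
190.961·x + 192.963·(1 − x) = 192.21625
(190.961 − 192.963)·x = 192.21625 − 192.963
x = -0.74675 / -2.002 = 0.37300 → 37.300% Ir-191, 62.700% Ir-193.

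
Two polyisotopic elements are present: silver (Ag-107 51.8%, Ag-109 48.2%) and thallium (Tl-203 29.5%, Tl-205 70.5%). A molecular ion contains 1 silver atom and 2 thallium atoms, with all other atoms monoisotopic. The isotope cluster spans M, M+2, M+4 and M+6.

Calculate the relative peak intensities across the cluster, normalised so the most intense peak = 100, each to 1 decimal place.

9.8 : 56.2 : 100.0 : 52.3

Silver pattern (n=1): 0.5180 : 0.4820
Thallium pattern (n=2): 0.087025 : 0.41595 : 0.497025
Convolve the two distributions (both contribute in 2-u steps):
  M: 0.5180×0.087025 = 0.045079
  M+2: 0.5180×0.41595 + 0.4820×0.087025 = 0.257408
  M+4: 0.5180×0.497025 + 0.4820×0.41595 = 0.457947
  M+6: 0.4820×0.497025 = 0.239566
Scale to base peak (0.457947) = 100: 9.8 : 56.2 : 100.0 : 52.3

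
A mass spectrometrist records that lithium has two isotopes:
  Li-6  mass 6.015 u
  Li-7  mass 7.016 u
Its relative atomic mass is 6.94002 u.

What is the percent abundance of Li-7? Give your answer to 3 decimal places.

92.410%

With x = fraction of Li-6 (so Li-7 is 1 − x):
6.015·x + 7.016·(1 − x) = 6.94002
(6.015 − 7.016)·x = 6.94002 − 7.016
x = -0.07598 / -1.001 = 0.07590 → 7.590% Li-6, 92.410% Li-7.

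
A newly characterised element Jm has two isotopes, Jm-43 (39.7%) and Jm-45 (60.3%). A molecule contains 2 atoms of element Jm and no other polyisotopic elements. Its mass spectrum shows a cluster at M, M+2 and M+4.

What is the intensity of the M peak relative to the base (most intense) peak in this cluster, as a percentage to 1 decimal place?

(0.397 + 0.603)^2 gives M 0.1576, M+2 0.4788, M+4 0.3636; the largest is M+2.
P(M+2) = C(2,1) × 0.397^1 × 0.603^1 = 2 × 0.3970 × 0.6030 = 0.478782 (base)
P(M) = C(2,0) × 0.397^2 × 0.603^0 = 1 × 0.157609 × 1.0000 = 0.157609
Relative intensity = 0.157609 / 0.478782 × 100 = 32.9

32.9%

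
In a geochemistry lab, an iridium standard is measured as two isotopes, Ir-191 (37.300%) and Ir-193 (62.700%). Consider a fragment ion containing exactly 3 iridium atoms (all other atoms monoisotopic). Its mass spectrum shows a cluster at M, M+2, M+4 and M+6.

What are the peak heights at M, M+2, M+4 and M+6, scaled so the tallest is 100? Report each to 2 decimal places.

Each Ir atom is independently Ir-191 (p = 0.37300) or Ir-193 (q = 0.62700); the cluster is the binomial expansion (p + q)^3.
P(M) = 0.37300^3 = 0.051895
P(M+2) = 3 × 0.37300^2 × 0.62700^1 = 0.261702
P(M+4) = 3 × 0.37300^1 × 0.62700^2 = 0.439911
P(M+6) = 0.62700^3 = 0.246492
The M+4 peak is largest (0.439911); scaling to 100 gives 11.80 : 59.49 : 100.00 : 56.03.

11.80 : 59.49 : 100.00 : 56.03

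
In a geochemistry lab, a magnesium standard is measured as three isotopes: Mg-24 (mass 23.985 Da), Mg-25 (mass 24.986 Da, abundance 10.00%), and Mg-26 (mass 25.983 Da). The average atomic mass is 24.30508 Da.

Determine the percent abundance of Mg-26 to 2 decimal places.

The remaining 90.00% is split between Mg-24 (fraction x) and Mg-26 (fraction 0.9000 − x).
Substituting: 23.985x + 25.983(0.9000 − x) = 21.80648
(23.985 − 25.983)x = -1.57822  ⇒  x = 0.78990, y = 0.11010
Mg-24: 78.99%, Mg-26: 11.01%.

11.01%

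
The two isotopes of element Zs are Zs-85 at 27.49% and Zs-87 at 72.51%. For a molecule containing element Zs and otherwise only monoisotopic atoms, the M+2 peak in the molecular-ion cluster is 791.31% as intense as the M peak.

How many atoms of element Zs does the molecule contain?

For n independent Zs atoms, I(M+2)/I(M) = n · (abundance Zs-87) / (abundance Zs-85) = n · 0.7251/0.2749.
n = 7.9131 × 0.2749/0.7251 = 3.00 ≈ 3

3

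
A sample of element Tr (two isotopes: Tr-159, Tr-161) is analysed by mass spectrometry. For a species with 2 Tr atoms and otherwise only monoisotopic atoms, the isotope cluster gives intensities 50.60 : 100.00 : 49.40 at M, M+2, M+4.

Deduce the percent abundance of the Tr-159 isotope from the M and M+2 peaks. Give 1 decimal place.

Write p for the Tr-159 fraction. I(M+2)/I(M) = [C(2,1)·p^1·(1−p)] / p^2 = 2·(1−p)/p = 100.00/50.60 = 1.9763
(1−p)/p = 1.9763/2 = 0.9881  ⇒  p = 1/(1 + 0.9881) = 0.5030
Tr-159: 50.3%, Tr-161: 49.7%.

50.3%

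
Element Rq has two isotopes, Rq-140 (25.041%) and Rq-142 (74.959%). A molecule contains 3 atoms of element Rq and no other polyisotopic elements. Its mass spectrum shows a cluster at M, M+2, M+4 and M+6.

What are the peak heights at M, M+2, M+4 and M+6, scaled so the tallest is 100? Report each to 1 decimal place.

3.7 : 33.4 : 100.0 : 99.8

The 3 Rq atoms are independent, so intensities follow the terms of (0.25041 + 0.74959)^3.
P(M) = 0.25041^3 = 0.015702
P(M+2) = 3 × 0.25041^2 × 0.74959^1 = 0.141010
P(M+4) = 3 × 0.25041^1 × 0.74959^2 = 0.422105
P(M+6) = 0.74959^3 = 0.421184
The M+4 peak is largest (0.422105); scaling to 100 gives 3.7 : 33.4 : 100.0 : 99.8.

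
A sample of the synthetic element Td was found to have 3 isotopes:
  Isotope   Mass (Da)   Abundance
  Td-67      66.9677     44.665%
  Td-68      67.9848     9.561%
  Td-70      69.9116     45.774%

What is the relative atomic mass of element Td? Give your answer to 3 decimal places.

Ar = Σ fᵢ·mᵢ = 0.44665 × 66.9677 + 0.09561 × 67.9848 + 0.45774 × 69.9116
= 29.91112 + 6.50003 + 32.00134 = 68.41249 Da

68.412 Da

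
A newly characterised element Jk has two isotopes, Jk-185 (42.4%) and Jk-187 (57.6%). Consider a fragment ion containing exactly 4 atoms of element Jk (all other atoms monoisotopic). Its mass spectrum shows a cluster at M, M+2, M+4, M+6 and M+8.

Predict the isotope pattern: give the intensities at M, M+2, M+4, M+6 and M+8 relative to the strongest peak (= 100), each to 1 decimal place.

Each Jk atom is independently Jk-185 (p = 0.424) or Jk-187 (q = 0.576); the cluster is the binomial expansion (p + q)^4.
P(M) = 0.424^4 = 0.032319
P(M+2) = 4 × 0.424^3 × 0.576^1 = 0.175622
P(M+4) = 6 × 0.424^2 × 0.576^2 = 0.357872
P(M+6) = 4 × 0.424^1 × 0.576^3 = 0.324111
P(M+8) = 0.576^4 = 0.110075
The M+4 peak is largest (0.357872); scaling to 100 gives 9.0 : 49.1 : 100.0 : 90.6 : 30.8.

9.0 : 49.1 : 100.0 : 90.6 : 30.8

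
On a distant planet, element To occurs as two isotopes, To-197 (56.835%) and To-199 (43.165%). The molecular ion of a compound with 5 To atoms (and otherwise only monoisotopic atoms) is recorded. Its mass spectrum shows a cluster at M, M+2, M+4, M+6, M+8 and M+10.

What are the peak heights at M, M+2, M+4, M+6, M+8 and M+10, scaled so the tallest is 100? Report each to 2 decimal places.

17.34 : 65.83 : 100.00 : 75.95 : 28.84 : 4.38

The 5 To atoms are independent, so intensities follow the terms of (0.56835 + 0.43165)^5.
P(M) = 0.56835^5 = 0.059303
P(M+2) = 5 × 0.56835^4 × 0.43165^1 = 0.225198
P(M+4) = 10 × 0.56835^3 × 0.43165^2 = 0.342067
P(M+6) = 10 × 0.56835^2 × 0.43165^3 = 0.259793
P(M+8) = 5 × 0.56835^1 × 0.43165^4 = 0.098654
P(M+10) = 0.43165^5 = 0.014985
The M+4 peak is largest (0.342067); scaling to 100 gives 17.34 : 65.83 : 100.00 : 75.95 : 28.84 : 4.38.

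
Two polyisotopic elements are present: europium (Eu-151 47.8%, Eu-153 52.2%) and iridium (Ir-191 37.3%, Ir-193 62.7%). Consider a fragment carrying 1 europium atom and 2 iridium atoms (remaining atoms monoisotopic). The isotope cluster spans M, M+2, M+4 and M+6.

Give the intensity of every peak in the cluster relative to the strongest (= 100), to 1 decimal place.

15.4 : 68.6 : 100.0 : 47.5

Europium pattern (n=1): 0.4780 : 0.5220
Iridium pattern (n=2): 0.139129 : 0.467742 : 0.393129
Convolve the two distributions (both contribute in 2-u steps):
  M: 0.4780×0.139129 = 0.066504
  M+2: 0.4780×0.467742 + 0.5220×0.139129 = 0.296206
  M+4: 0.4780×0.393129 + 0.5220×0.467742 = 0.432077
  M+6: 0.5220×0.393129 = 0.205213
Scale to base peak (0.432077) = 100: 15.4 : 68.6 : 100.0 : 47.5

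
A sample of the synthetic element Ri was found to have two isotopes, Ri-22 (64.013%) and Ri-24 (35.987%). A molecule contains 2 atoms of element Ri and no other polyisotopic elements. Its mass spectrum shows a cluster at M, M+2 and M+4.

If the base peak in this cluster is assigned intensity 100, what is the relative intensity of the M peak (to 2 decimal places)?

88.94

(0.64013 + 0.35987)^2 gives M 0.4098, M+2 0.4607, M+4 0.1295; the largest is M+2.
P(M+2) = C(2,1) × 0.64013^1 × 0.35987^1 = 2 × 0.64013 × 0.35987 = 0.460727 (base)
P(M) = C(2,0) × 0.64013^2 × 0.35987^0 = 1 × 0.40976642 × 1.0000 = 0.409766
Relative intensity = 0.409766 / 0.460727 × 100 = 88.94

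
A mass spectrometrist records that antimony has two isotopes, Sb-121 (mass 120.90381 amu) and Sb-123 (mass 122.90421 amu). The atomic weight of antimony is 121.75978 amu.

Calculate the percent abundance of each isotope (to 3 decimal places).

Let x be the fractional abundance of Sb-121; then Sb-123 has abundance 1 − x.
120.90381·x + 122.90421·(1 − x) = 121.75978
(120.90381 − 122.90421)·x = 121.75978 − 122.90421
x = -1.14443 / -2.00040 = 0.57210 → 57.210% Sb-121, 42.790% Sb-123.

Sb-121: 57.210%, Sb-123: 42.790%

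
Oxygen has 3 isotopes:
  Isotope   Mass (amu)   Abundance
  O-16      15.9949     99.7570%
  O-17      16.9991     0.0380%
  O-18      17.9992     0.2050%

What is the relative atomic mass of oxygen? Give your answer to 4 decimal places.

Ar = Σ fᵢ·mᵢ = 0.997570 × 15.9949 + 0.000380 × 16.9991 + 0.002050 × 17.9992
= 15.95603 + 0.00646 + 0.03690 = 15.99939 amu

15.9994 amu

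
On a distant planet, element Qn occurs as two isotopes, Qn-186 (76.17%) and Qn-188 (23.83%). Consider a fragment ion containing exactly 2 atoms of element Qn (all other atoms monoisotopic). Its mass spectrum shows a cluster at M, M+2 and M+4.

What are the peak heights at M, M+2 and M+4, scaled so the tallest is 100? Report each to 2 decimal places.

Each Qn atom is independently Qn-186 (p = 0.7617) or Qn-188 (q = 0.2383); the cluster is the binomial expansion (p + q)^2.
P(M) = 0.7617^2 = 0.580187
P(M+2) = 2 × 0.7617^1 × 0.2383^1 = 0.363026
P(M+4) = 0.2383^2 = 0.056787
The M peak is largest (0.580187); scaling to 100 gives 100.00 : 62.57 : 9.79.

100.00 : 62.57 : 9.79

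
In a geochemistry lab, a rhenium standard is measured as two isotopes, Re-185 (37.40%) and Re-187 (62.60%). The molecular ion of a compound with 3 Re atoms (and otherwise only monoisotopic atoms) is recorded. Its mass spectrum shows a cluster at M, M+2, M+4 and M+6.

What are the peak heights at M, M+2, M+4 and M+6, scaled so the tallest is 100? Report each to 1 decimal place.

11.9 : 59.7 : 100.0 : 55.8

The 3 Re atoms are independent, so intensities follow the terms of (0.3740 + 0.6260)^3.
P(M) = 0.3740^3 = 0.052314
P(M+2) = 3 × 0.3740^2 × 0.6260^1 = 0.262687
P(M+4) = 3 × 0.3740^1 × 0.6260^2 = 0.439685
P(M+6) = 0.6260^3 = 0.245314
The M+4 peak is largest (0.439685); scaling to 100 gives 11.9 : 59.7 : 100.0 : 55.8.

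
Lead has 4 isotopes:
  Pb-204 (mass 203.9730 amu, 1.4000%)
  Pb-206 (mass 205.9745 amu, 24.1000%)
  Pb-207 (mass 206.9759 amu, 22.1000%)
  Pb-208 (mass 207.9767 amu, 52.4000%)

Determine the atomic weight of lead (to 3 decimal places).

207.217 amu

The abundance-weighted mean is 0.014000 × 203.9730 + 0.241000 × 205.9745 + 0.221000 × 206.9759 + 0.524000 × 207.9767
= 2.85562 + 49.63985 + 45.74167 + 108.97979 = 207.21693 amu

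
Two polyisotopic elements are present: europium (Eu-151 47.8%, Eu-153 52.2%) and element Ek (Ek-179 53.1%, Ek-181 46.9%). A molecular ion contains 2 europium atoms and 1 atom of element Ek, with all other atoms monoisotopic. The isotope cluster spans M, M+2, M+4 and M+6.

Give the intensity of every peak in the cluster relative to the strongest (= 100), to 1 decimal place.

32.0 : 98.3 : 100.0 : 33.7

Europium pattern (n=2): 0.228484 : 0.499032 : 0.272484
Element Ek pattern (n=1): 0.5310 : 0.4690
Convolve the two distributions (both contribute in 2-u steps):
  M: 0.228484×0.5310 = 0.121325
  M+2: 0.228484×0.4690 + 0.499032×0.5310 = 0.372145
  M+4: 0.499032×0.4690 + 0.272484×0.5310 = 0.378735
  M+6: 0.272484×0.4690 = 0.127795
Scale to base peak (0.378735) = 100: 32.0 : 98.3 : 100.0 : 33.7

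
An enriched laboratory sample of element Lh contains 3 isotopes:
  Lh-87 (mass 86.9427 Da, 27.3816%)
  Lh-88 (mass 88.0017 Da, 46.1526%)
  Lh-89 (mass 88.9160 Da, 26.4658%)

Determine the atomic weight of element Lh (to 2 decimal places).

Weight each isotope mass by its fractional abundance: 0.273816 × 86.9427 + 0.461526 × 88.0017 + 0.264658 × 88.9160
= 23.80630 + 40.61507 + 23.53233 = 87.95370 Da

87.95 Da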